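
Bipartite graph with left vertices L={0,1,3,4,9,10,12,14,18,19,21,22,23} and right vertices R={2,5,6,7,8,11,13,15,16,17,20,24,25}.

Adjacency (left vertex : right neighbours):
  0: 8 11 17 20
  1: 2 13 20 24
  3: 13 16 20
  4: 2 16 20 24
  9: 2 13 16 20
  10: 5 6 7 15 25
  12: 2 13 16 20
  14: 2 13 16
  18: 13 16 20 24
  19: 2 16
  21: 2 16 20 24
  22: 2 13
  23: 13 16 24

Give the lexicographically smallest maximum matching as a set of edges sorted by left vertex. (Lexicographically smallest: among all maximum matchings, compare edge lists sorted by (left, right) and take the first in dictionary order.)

Lex-smallest maximum matching: {(0,8), (1,2), (3,13), (4,16), (9,20), (10,5), (18,24)}

|M| = 7 (so the lex-smallest maximum matching has 7 edges)
process left vertices in ascending order; for each, take the smallest-labelled available neighbour that still permits 7 edges overall, or leave it unmatched if none does
lex-smallest matching: {0-8, 1-2, 3-13, 4-16, 9-20, 10-5, 18-24}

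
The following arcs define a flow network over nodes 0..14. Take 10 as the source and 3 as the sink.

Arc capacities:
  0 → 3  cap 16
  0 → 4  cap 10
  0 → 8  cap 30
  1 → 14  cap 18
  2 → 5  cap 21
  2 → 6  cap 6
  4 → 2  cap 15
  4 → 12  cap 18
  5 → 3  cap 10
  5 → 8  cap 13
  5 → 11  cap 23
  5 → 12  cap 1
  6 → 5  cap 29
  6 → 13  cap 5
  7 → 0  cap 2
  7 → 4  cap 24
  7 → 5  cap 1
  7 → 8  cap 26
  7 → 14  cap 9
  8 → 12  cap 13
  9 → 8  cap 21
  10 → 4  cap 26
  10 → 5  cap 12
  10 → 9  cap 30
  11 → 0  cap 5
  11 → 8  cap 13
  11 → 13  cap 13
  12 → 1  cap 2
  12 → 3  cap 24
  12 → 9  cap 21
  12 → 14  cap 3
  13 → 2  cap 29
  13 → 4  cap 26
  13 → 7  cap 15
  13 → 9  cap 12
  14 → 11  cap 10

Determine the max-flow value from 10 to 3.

Maximum flow value: 41

augment #1: 10→5→3 bottleneck 10, total now 10
augment #2: 10→4→12→3 bottleneck 18, total now 28
augment #3: 10→5→12→3 bottleneck 1, total now 29
augment #4: 10→5→8→12→3 bottleneck 1, total now 30
augment #5: 10→9→8→12→3 bottleneck 4, total now 34
augment #6: 10→4→2→5→11→0→3 bottleneck 5, total now 39
augment #7: 10→4→2→6→13→7→0→3 bottleneck 2, total now 41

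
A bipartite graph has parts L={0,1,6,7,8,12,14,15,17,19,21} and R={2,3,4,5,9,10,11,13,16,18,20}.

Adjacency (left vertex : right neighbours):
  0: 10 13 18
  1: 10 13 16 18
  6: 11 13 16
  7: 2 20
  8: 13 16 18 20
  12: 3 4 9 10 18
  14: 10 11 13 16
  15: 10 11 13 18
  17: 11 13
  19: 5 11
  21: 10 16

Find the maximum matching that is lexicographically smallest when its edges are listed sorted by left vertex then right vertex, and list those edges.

|M| = 9 (so the lex-smallest maximum matching has 9 edges)
process left vertices in ascending order; for each, take the smallest-labelled available neighbour that still permits 9 edges overall, or leave it unmatched if none does
lex-smallest matching: {0-10, 1-13, 6-11, 7-2, 8-20, 12-3, 14-16, 15-18, 19-5}

Lex-smallest maximum matching: {(0,10), (1,13), (6,11), (7,2), (8,20), (12,3), (14,16), (15,18), (19,5)}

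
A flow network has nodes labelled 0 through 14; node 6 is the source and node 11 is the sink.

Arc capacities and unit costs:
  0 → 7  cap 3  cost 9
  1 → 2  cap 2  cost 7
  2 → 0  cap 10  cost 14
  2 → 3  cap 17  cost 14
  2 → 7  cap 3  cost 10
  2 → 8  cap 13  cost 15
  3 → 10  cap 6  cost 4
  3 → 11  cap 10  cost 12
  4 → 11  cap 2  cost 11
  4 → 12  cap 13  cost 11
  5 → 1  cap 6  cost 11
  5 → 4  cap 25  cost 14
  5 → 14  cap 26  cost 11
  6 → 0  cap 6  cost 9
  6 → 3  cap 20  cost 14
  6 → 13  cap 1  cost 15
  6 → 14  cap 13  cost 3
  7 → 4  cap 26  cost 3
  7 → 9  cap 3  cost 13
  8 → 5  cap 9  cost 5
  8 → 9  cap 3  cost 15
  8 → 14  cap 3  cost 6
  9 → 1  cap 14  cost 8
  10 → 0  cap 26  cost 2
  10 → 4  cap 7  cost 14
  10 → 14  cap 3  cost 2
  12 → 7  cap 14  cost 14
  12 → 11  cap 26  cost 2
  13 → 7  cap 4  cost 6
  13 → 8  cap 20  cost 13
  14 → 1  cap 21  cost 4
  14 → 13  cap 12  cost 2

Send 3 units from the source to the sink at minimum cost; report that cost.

Minimum cost for 3 units: 76

shortest-cost path #1: 6→14→13→7→4→11 push 2 @ unit cost 25 (adds 50)
shortest-cost path #2: 6→3→11 push 1 @ unit cost 26 (adds 26)
total cost = 76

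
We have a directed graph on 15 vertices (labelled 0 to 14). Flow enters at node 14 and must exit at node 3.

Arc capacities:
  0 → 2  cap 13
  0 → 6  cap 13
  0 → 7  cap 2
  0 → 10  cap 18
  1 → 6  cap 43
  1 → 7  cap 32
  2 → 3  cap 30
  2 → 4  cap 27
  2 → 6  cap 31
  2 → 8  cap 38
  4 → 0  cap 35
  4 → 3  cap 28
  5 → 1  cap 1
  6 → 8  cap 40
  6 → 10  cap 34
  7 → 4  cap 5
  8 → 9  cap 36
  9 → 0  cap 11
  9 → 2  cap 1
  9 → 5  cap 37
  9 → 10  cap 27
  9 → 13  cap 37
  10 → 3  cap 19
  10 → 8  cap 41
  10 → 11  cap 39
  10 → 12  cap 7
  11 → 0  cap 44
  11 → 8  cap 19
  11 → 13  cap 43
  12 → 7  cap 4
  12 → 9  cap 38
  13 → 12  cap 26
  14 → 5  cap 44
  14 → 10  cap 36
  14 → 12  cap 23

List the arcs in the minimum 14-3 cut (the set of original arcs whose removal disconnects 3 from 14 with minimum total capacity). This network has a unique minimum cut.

Min-cut arcs: {(0,2), (7,4), (9,2), (10,3)} (total capacity 38)

augment #1: 14→10→3 push 19
augment #2: 14→12→7→4→3 push 4
augment #3: 14→12→9→2→3 push 1
augment #4: 14→5→1→7→4→3 push 1
augment #5: 14→10→11→0→2→3 push 13
max flow = 38; residual-reachable set from 14 gives S-side
cut edges (S→T): {(0,2), (7,4), (9,2), (10,3)} total cap 38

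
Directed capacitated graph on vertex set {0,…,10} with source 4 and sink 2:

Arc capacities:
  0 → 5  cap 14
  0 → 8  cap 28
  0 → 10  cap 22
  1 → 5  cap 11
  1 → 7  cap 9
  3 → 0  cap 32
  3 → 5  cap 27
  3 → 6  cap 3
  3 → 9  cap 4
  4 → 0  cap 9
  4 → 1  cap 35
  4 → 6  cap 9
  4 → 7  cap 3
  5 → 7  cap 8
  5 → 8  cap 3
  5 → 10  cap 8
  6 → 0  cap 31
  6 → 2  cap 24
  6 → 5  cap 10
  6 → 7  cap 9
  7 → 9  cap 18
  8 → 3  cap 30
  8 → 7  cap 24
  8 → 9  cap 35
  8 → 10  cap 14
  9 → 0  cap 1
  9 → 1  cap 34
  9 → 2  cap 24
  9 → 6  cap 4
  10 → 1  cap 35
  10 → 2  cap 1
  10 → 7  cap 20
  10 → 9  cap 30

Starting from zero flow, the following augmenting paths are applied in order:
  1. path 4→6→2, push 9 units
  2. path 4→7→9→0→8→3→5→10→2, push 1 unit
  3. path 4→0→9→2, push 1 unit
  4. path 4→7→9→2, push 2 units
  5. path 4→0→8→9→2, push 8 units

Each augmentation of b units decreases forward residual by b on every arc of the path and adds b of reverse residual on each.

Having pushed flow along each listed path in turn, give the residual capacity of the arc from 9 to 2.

Residual capacity of (9,2): 13

after path 1 (4→6→2, push 9): res(9,2)=24
after path 2 (4→7→9→0→8→3→5→10→2, push 1): res(9,2)=24
after path 3 (4→0→9→2, push 1): res(9,2)=23
after path 4 (4→7→9→2, push 2): res(9,2)=21
after path 5 (4→0→8→9→2, push 8): res(9,2)=13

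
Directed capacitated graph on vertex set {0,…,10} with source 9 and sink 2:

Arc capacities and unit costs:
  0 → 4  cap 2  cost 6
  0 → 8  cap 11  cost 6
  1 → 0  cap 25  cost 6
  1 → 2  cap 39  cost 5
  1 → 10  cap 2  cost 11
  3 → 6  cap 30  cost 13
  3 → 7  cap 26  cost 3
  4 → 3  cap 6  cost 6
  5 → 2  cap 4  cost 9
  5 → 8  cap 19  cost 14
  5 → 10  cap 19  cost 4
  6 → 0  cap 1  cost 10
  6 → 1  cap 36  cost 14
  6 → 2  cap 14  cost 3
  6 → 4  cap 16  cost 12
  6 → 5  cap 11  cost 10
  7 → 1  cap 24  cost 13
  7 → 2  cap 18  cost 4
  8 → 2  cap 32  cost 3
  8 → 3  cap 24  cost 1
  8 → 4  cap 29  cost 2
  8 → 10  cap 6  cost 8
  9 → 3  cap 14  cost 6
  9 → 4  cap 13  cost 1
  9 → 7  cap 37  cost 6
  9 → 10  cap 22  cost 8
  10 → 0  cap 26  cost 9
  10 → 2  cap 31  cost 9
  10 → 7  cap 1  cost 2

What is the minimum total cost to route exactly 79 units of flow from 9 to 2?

Minimum cost for 79 units: 1497

shortest-cost path #1: 9→7→2 push 18 @ unit cost 10 (adds 180)
shortest-cost path #2: 9→10→2 push 22 @ unit cost 17 (adds 374)
shortest-cost path #3: 9→3→6→2 push 14 @ unit cost 22 (adds 308)
shortest-cost path #4: 9→7→1→2 push 19 @ unit cost 24 (adds 456)
shortest-cost path #5: 9→4→3→7→1→2 push 5 @ unit cost 28 (adds 140)
shortest-cost path #6: 9→4→3→6→1→2 push 1 @ unit cost 39 (adds 39)
total cost = 1497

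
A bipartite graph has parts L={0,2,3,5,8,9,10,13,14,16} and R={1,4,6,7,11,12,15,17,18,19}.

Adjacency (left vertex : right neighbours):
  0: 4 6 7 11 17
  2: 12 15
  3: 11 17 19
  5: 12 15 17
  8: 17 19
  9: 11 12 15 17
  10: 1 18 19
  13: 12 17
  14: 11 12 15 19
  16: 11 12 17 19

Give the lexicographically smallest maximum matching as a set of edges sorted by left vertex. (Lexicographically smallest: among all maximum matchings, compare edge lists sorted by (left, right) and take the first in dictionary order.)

|M| = 7 (so the lex-smallest maximum matching has 7 edges)
process left vertices in ascending order; for each, take the smallest-labelled available neighbour that still permits 7 edges overall, or leave it unmatched if none does
lex-smallest matching: {0-4, 2-12, 3-11, 5-15, 8-17, 10-1, 14-19}

Lex-smallest maximum matching: {(0,4), (2,12), (3,11), (5,15), (8,17), (10,1), (14,19)}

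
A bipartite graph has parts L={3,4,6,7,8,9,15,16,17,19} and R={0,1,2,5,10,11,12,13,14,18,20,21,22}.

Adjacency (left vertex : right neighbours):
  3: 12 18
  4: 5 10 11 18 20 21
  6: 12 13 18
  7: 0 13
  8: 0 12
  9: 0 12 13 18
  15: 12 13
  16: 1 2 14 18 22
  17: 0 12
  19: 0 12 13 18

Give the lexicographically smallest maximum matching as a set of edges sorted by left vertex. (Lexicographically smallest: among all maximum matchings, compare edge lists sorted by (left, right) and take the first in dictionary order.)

Lex-smallest maximum matching: {(3,12), (4,5), (6,13), (7,0), (9,18), (16,1)}

|M| = 6 (so the lex-smallest maximum matching has 6 edges)
process left vertices in ascending order; for each, take the smallest-labelled available neighbour that still permits 6 edges overall, or leave it unmatched if none does
lex-smallest matching: {3-12, 4-5, 6-13, 7-0, 9-18, 16-1}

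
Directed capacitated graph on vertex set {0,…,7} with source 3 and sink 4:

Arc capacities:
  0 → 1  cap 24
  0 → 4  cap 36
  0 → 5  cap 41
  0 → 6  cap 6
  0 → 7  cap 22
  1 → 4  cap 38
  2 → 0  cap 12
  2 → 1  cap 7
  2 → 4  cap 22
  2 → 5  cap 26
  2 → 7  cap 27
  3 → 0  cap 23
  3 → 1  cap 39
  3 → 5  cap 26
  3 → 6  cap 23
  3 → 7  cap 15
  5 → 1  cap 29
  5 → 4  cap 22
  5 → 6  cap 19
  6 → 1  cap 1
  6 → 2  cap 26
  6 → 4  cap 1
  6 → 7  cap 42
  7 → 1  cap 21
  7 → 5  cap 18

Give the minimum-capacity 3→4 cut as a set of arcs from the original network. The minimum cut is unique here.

augment #1: 3→0→4 push 23
augment #2: 3→1→4 push 38
augment #3: 3→5→4 push 22
augment #4: 3→6→4 push 1
augment #5: 3→6→2→4 push 22
augment #6: 3→5→6→2→0→4 push 4
max flow = 110; residual-reachable set from 3 gives S-side
cut edges (S→T): {(1,4), (3,0), (5,4), (6,2), (6,4)} total cap 110

Min-cut arcs: {(1,4), (3,0), (5,4), (6,2), (6,4)} (total capacity 110)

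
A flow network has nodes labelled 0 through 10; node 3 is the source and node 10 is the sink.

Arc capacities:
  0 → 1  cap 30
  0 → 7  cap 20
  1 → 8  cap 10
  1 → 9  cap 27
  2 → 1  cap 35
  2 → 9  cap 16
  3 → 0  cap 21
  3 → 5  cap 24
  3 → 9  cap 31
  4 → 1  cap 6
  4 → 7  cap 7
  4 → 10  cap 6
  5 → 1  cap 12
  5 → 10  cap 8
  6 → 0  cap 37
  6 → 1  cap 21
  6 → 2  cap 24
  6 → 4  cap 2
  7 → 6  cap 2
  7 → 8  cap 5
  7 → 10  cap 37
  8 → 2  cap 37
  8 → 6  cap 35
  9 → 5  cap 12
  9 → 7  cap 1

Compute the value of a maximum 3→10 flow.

Maximum flow value: 31

augment #1: 3→5→10 bottleneck 8, total now 8
augment #2: 3→0→7→10 bottleneck 20, total now 28
augment #3: 3→9→7→10 bottleneck 1, total now 29
augment #4: 3→0→1→8→6→4→10 bottleneck 1, total now 30
augment #5: 3→5→1→8→6→4→10 bottleneck 1, total now 31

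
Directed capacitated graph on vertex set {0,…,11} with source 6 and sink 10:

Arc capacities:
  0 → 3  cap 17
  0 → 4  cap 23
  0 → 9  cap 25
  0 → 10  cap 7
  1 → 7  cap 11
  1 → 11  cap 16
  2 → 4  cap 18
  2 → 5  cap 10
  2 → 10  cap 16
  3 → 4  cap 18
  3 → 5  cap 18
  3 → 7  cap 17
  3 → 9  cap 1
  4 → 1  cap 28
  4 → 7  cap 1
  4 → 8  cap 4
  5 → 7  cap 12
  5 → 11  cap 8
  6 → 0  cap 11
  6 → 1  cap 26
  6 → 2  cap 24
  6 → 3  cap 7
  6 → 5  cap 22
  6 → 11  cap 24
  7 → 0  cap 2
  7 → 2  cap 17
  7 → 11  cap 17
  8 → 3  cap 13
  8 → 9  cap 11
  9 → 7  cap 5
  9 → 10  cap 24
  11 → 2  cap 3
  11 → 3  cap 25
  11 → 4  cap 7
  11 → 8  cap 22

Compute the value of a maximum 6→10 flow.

Maximum flow value: 41

augment #1: 6→0→10 bottleneck 7, total now 7
augment #2: 6→2→10 bottleneck 16, total now 23
augment #3: 6→0→9→10 bottleneck 4, total now 27
augment #4: 6→3→9→10 bottleneck 1, total now 28
augment #5: 6→11→8→9→10 bottleneck 11, total now 39
augment #6: 6→1→7→0→9→10 bottleneck 2, total now 41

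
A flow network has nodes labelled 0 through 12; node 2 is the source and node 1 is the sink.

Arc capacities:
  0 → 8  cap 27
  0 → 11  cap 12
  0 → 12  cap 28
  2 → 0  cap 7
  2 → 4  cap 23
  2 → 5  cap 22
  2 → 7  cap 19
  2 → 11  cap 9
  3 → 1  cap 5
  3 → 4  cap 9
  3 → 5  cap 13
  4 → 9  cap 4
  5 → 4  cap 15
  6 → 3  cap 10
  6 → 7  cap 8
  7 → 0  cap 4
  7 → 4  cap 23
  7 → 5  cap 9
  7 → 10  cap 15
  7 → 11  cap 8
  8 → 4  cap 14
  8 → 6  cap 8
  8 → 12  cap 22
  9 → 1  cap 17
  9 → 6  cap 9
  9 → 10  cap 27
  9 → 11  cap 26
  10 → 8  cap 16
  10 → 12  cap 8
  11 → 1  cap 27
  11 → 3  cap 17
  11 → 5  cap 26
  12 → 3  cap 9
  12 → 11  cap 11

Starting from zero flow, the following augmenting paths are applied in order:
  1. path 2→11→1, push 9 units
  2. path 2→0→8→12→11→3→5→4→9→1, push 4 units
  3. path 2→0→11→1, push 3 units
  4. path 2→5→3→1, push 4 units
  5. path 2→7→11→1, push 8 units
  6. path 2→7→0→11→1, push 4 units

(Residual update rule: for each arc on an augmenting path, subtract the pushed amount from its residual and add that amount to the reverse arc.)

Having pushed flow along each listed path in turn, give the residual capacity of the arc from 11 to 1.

Residual capacity of (11,1): 3

after path 1 (2→11→1, push 9): res(11,1)=18
after path 2 (2→0→8→12→11→3→5→4→9→1, push 4): res(11,1)=18
after path 3 (2→0→11→1, push 3): res(11,1)=15
after path 4 (2→5→3→1, push 4): res(11,1)=15
after path 5 (2→7→11→1, push 8): res(11,1)=7
after path 6 (2→7→0→11→1, push 4): res(11,1)=3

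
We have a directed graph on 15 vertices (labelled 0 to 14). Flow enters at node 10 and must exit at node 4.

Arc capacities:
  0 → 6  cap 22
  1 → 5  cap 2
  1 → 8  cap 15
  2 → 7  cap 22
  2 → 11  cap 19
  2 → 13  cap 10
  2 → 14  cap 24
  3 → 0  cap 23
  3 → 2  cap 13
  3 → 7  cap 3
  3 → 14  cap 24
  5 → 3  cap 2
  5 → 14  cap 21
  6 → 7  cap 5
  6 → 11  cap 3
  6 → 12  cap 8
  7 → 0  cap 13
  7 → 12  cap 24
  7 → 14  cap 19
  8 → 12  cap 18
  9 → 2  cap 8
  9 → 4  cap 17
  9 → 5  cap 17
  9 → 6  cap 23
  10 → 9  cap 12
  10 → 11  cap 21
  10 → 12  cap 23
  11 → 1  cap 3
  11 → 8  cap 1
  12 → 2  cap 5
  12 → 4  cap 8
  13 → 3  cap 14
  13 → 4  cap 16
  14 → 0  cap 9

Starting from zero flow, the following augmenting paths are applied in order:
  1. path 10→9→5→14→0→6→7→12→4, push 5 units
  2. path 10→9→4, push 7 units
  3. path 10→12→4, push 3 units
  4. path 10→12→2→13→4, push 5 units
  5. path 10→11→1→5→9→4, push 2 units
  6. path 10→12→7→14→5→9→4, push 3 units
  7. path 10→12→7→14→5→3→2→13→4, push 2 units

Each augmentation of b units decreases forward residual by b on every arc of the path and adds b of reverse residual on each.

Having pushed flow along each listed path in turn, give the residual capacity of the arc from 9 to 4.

Residual capacity of (9,4): 5

after path 1 (10→9→5→14→0→6→7→12→4, push 5): res(9,4)=17
after path 2 (10→9→4, push 7): res(9,4)=10
after path 3 (10→12→4, push 3): res(9,4)=10
after path 4 (10→12→2→13→4, push 5): res(9,4)=10
after path 5 (10→11→1→5→9→4, push 2): res(9,4)=8
after path 6 (10→12→7→14→5→9→4, push 3): res(9,4)=5
after path 7 (10→12→7→14→5→3→2→13→4, push 2): res(9,4)=5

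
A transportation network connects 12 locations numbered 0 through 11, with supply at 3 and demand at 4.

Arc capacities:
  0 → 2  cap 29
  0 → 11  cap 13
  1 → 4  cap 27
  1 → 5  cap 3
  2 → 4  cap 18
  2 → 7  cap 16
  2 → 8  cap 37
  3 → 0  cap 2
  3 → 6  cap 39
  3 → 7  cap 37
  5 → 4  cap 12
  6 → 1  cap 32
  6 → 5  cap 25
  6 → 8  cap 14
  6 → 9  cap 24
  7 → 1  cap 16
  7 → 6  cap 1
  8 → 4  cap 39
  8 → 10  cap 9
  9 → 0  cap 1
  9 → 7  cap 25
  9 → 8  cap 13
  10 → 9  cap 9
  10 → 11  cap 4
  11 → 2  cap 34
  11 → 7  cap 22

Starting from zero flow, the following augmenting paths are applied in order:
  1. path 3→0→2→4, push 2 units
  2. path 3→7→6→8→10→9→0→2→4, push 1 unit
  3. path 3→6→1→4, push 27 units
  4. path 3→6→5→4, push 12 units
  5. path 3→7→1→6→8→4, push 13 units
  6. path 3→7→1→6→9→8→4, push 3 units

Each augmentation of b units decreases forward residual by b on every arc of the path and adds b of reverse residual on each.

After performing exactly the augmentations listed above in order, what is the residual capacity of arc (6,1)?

Residual capacity of (6,1): 21

after path 1 (3→0→2→4, push 2): res(6,1)=32
after path 2 (3→7→6→8→10→9→0→2→4, push 1): res(6,1)=32
after path 3 (3→6→1→4, push 27): res(6,1)=5
after path 4 (3→6→5→4, push 12): res(6,1)=5
after path 5 (3→7→1→6→8→4, push 13): res(6,1)=18
after path 6 (3→7→1→6→9→8→4, push 3): res(6,1)=21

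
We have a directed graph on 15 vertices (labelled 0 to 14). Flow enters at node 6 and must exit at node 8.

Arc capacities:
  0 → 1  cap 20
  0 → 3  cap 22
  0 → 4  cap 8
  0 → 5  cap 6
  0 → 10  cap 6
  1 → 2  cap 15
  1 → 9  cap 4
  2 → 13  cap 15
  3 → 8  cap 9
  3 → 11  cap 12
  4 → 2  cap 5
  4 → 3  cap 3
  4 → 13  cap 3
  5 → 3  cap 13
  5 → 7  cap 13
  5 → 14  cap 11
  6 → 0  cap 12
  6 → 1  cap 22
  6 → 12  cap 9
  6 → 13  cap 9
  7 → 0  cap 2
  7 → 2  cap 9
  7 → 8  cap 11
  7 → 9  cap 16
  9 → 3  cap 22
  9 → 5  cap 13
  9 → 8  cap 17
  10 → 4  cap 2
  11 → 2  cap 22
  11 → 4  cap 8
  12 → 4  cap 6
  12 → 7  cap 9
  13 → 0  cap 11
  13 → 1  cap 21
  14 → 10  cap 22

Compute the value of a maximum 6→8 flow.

augment #1: 6→0→3→8 bottleneck 9, total now 9
augment #2: 6→1→9→8 bottleneck 4, total now 13
augment #3: 6→12→7→8 bottleneck 9, total now 22
augment #4: 6→0→5→7→8 bottleneck 2, total now 24
augment #5: 6→0→5→7→9→8 bottleneck 1, total now 25
augment #6: 6→13→0→5→7→9→8 bottleneck 3, total now 28

Maximum flow value: 28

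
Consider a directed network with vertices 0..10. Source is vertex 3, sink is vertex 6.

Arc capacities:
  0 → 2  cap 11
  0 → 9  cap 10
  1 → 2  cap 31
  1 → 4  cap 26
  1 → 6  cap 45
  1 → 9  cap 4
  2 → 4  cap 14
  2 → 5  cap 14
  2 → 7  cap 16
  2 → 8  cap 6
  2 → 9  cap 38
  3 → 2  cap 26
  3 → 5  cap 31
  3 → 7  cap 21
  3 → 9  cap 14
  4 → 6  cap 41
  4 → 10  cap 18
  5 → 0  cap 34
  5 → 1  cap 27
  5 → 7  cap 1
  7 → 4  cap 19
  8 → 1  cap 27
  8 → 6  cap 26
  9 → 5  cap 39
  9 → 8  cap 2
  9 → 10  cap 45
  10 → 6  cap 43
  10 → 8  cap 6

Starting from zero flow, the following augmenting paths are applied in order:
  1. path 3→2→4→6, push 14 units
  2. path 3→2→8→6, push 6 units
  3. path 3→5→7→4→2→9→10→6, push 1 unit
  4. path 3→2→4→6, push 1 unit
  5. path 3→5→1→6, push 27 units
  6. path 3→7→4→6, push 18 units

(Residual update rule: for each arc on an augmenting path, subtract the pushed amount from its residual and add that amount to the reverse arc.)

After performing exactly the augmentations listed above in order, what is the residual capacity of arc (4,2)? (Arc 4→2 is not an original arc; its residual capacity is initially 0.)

Residual capacity of (4,2): 14

after path 1 (3→2→4→6, push 14): res(4,2)=14
after path 2 (3→2→8→6, push 6): res(4,2)=14
after path 3 (3→5→7→4→2→9→10→6, push 1): res(4,2)=13
after path 4 (3→2→4→6, push 1): res(4,2)=14
after path 5 (3→5→1→6, push 27): res(4,2)=14
after path 6 (3→7→4→6, push 18): res(4,2)=14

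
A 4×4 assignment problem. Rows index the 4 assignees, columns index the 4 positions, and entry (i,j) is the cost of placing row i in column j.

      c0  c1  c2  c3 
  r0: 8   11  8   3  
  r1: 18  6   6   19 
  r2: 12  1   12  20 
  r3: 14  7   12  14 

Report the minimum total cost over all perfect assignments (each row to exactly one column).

optimal assignment: row0→col3 (cost 3), row1→col2 (cost 6), row2→col1 (cost 1), row3→col0 (cost 14)
total = 3 + 6 + 1 + 14 = 24

Minimum assignment cost: 24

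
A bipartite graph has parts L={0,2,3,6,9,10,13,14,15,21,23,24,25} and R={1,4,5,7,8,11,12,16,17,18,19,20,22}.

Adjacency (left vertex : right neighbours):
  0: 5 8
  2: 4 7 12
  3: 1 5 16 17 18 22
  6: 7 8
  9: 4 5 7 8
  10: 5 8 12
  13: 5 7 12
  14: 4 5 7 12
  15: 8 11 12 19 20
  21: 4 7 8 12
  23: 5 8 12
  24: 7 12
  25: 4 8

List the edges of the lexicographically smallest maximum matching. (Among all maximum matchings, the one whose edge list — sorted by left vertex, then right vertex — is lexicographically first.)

Lex-smallest maximum matching: {(0,5), (2,4), (3,1), (6,7), (9,8), (10,12), (15,11)}

|M| = 7 (so the lex-smallest maximum matching has 7 edges)
process left vertices in ascending order; for each, take the smallest-labelled available neighbour that still permits 7 edges overall, or leave it unmatched if none does
lex-smallest matching: {0-5, 2-4, 3-1, 6-7, 9-8, 10-12, 15-11}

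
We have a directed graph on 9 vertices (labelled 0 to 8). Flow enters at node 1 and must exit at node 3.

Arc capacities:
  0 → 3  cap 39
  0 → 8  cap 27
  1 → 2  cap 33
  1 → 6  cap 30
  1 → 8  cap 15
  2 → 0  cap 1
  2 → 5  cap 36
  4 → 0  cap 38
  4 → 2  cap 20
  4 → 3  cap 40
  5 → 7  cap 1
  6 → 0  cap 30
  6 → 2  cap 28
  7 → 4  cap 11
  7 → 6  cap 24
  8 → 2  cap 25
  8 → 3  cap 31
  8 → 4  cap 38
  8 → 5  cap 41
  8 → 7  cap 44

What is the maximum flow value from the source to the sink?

Maximum flow value: 47

augment #1: 1→8→3 bottleneck 15, total now 15
augment #2: 1→2→0→3 bottleneck 1, total now 16
augment #3: 1→6→0→3 bottleneck 30, total now 46
augment #4: 1→2→5→7→4→3 bottleneck 1, total now 47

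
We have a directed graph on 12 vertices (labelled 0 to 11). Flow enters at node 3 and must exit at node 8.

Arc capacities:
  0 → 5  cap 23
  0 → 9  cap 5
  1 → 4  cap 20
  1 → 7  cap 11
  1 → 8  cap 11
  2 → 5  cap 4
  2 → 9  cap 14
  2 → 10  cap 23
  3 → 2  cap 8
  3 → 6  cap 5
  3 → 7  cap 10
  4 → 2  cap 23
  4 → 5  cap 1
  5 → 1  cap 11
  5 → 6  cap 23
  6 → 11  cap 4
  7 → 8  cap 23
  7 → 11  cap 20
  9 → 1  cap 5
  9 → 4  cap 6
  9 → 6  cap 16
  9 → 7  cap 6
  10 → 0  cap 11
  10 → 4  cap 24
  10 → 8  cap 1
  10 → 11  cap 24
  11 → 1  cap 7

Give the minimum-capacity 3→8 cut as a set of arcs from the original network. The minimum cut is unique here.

Min-cut arcs: {(3,2), (3,7), (6,11)} (total capacity 22)

augment #1: 3→7→8 push 10
augment #2: 3→2→10→8 push 1
augment #3: 3→2→5→1→8 push 4
augment #4: 3→2→9→1→8 push 3
augment #5: 3→6→11→1→8 push 4
max flow = 22; residual-reachable set from 3 gives S-side
cut edges (S→T): {(3,2), (3,7), (6,11)} total cap 22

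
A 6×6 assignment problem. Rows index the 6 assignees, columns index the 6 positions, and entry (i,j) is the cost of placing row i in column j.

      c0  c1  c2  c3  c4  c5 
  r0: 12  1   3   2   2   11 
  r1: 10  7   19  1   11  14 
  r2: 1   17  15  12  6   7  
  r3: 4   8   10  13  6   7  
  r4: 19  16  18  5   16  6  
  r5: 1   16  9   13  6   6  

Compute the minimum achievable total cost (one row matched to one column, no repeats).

optimal assignment: row0→col1 (cost 1), row1→col3 (cost 1), row2→col0 (cost 1), row3→col4 (cost 6), row4→col5 (cost 6), row5→col2 (cost 9)
total = 1 + 1 + 1 + 6 + 6 + 9 = 24

Minimum assignment cost: 24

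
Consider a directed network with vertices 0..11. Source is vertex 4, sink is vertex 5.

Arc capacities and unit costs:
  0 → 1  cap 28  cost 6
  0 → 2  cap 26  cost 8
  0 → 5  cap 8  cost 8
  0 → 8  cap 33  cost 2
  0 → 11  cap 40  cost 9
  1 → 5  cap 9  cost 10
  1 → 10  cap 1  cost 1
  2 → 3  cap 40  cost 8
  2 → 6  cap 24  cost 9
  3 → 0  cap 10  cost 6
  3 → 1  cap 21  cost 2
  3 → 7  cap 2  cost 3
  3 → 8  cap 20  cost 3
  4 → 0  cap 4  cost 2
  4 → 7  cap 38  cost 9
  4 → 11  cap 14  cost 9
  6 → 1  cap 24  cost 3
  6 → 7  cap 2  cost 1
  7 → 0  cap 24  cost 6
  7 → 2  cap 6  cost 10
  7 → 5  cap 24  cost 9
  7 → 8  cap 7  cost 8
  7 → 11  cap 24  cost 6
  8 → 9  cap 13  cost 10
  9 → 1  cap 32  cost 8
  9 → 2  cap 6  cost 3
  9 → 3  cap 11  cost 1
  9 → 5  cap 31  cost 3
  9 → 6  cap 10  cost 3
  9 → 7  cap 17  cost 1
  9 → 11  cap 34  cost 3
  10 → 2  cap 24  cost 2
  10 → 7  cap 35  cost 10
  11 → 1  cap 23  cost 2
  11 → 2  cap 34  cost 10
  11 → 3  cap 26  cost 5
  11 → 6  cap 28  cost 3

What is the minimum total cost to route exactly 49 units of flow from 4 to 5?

shortest-cost path #1: 4→0→5 push 4 @ unit cost 10 (adds 40)
shortest-cost path #2: 4→7→5 push 24 @ unit cost 18 (adds 432)
shortest-cost path #3: 4→11→1→5 push 9 @ unit cost 21 (adds 189)
shortest-cost path #4: 4→7→0→5 push 4 @ unit cost 23 (adds 92)
shortest-cost path #5: 4→7→8→9→5 push 7 @ unit cost 30 (adds 210)
shortest-cost path #6: 4→7→0→8→9→5 push 1 @ unit cost 30 (adds 30)
total cost = 993

Minimum cost for 49 units: 993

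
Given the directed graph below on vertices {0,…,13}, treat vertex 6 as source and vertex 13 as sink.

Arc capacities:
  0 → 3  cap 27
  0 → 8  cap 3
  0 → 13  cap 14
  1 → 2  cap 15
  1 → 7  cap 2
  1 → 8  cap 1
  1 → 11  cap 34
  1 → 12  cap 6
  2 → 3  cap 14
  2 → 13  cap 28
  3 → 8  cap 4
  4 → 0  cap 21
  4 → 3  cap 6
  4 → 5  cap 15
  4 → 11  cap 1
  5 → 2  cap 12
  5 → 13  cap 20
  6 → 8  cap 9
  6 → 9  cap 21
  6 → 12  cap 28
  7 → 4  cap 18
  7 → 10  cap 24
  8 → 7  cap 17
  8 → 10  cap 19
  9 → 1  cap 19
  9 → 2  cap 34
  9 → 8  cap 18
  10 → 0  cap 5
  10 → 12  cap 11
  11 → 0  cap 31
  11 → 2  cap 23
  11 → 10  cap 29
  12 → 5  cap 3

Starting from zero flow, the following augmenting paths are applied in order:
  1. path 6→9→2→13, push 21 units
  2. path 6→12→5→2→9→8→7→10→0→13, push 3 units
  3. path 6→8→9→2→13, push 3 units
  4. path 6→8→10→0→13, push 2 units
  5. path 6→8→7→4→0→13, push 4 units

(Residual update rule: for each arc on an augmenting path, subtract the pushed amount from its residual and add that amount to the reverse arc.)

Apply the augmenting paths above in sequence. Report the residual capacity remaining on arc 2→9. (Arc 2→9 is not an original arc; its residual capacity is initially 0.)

after path 1 (6→9→2→13, push 21): res(2,9)=21
after path 2 (6→12→5→2→9→8→7→10→0→13, push 3): res(2,9)=18
after path 3 (6→8→9→2→13, push 3): res(2,9)=21
after path 4 (6→8→10→0→13, push 2): res(2,9)=21
after path 5 (6→8→7→4→0→13, push 4): res(2,9)=21

Residual capacity of (2,9): 21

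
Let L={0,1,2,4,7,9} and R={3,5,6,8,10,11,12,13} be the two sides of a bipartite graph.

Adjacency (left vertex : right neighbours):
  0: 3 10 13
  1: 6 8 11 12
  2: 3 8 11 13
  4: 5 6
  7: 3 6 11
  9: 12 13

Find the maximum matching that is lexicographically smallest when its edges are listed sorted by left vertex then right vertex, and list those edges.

Lex-smallest maximum matching: {(0,3), (1,6), (2,8), (4,5), (7,11), (9,12)}

|M| = 6 (so the lex-smallest maximum matching has 6 edges)
process left vertices in ascending order; for each, take the smallest-labelled available neighbour that still permits 6 edges overall, or leave it unmatched if none does
lex-smallest matching: {0-3, 1-6, 2-8, 4-5, 7-11, 9-12}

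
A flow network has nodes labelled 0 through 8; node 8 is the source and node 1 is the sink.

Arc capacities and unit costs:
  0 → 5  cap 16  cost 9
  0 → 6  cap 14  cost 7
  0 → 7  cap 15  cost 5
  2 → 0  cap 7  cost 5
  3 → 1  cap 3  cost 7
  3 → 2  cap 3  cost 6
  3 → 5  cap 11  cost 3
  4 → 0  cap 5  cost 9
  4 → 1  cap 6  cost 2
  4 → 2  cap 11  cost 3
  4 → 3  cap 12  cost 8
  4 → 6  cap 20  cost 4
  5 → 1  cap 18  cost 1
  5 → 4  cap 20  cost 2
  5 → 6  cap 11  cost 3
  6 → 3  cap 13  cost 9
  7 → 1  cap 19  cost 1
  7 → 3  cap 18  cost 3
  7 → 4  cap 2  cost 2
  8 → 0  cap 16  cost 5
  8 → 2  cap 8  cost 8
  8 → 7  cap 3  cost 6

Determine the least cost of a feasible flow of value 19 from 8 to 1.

shortest-cost path #1: 8→7→1 push 3 @ unit cost 7 (adds 21)
shortest-cost path #2: 8→0→7→1 push 15 @ unit cost 11 (adds 165)
shortest-cost path #3: 8→0→5→1 push 1 @ unit cost 15 (adds 15)
total cost = 201

Minimum cost for 19 units: 201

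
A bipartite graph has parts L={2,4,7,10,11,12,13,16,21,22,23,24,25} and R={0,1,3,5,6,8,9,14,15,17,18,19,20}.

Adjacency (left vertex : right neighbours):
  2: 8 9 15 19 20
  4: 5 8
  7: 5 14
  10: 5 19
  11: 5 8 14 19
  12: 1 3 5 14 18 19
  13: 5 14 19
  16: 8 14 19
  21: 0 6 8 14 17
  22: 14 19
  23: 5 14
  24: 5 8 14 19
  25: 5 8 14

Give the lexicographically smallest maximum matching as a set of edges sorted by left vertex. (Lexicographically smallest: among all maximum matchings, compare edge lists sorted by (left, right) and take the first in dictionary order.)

Lex-smallest maximum matching: {(2,9), (4,5), (7,14), (10,19), (11,8), (12,1), (21,0)}

|M| = 7 (so the lex-smallest maximum matching has 7 edges)
process left vertices in ascending order; for each, take the smallest-labelled available neighbour that still permits 7 edges overall, or leave it unmatched if none does
lex-smallest matching: {2-9, 4-5, 7-14, 10-19, 11-8, 12-1, 21-0}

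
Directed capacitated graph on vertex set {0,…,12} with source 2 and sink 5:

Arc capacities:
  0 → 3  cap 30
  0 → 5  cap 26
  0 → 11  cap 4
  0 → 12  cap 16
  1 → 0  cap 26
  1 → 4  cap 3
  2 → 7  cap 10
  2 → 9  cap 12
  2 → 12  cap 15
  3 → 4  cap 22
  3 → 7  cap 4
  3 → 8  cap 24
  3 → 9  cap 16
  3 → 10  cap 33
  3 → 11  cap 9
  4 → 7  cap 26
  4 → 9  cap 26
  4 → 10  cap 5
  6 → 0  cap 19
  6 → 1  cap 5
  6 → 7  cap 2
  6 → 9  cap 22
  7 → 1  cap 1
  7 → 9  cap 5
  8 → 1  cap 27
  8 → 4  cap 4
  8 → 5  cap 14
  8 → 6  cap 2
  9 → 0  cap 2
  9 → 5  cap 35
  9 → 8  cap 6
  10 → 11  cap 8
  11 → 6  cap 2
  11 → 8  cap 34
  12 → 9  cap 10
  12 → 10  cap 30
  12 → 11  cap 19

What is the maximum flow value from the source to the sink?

augment #1: 2→9→5 bottleneck 12, total now 12
augment #2: 2→7→9→5 bottleneck 5, total now 17
augment #3: 2→12→9→5 bottleneck 10, total now 27
augment #4: 2→7→1→0→5 bottleneck 1, total now 28
augment #5: 2→12→11→8→5 bottleneck 5, total now 33

Maximum flow value: 33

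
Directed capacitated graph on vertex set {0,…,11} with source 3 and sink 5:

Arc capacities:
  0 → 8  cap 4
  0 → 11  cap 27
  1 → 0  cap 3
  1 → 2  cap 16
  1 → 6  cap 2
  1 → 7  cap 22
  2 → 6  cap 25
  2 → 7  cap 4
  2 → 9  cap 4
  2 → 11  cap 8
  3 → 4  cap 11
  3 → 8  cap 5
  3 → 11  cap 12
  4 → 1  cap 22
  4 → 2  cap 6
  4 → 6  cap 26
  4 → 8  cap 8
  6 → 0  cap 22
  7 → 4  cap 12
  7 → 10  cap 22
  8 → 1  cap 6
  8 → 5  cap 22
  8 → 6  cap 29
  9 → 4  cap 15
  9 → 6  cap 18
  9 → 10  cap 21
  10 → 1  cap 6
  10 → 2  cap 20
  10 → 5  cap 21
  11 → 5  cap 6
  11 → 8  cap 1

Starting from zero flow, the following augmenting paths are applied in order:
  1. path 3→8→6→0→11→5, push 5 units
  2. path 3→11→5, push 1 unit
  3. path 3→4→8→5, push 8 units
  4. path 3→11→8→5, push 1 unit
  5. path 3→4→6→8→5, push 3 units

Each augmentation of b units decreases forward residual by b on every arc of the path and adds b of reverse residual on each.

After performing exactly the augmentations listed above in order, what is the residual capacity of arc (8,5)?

Residual capacity of (8,5): 10

after path 1 (3→8→6→0→11→5, push 5): res(8,5)=22
after path 2 (3→11→5, push 1): res(8,5)=22
after path 3 (3→4→8→5, push 8): res(8,5)=14
after path 4 (3→11→8→5, push 1): res(8,5)=13
after path 5 (3→4→6→8→5, push 3): res(8,5)=10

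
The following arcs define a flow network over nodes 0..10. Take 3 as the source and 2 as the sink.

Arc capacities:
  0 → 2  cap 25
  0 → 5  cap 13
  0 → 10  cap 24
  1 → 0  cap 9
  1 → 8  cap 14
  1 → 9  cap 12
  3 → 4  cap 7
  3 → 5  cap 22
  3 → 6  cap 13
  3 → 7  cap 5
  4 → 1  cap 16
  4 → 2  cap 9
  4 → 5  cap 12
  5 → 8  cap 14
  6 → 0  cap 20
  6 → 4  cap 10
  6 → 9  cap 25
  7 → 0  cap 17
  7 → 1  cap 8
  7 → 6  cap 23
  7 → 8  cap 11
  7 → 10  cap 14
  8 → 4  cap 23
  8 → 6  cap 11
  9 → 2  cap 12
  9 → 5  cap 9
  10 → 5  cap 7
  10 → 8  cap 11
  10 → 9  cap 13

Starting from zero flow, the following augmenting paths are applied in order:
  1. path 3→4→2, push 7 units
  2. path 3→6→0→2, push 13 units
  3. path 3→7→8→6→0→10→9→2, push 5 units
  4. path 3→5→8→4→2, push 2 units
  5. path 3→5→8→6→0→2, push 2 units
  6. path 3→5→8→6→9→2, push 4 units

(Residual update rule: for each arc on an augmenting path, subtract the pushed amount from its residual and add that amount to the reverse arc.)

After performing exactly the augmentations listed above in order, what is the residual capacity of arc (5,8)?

after path 1 (3→4→2, push 7): res(5,8)=14
after path 2 (3→6→0→2, push 13): res(5,8)=14
after path 3 (3→7→8→6→0→10→9→2, push 5): res(5,8)=14
after path 4 (3→5→8→4→2, push 2): res(5,8)=12
after path 5 (3→5→8→6→0→2, push 2): res(5,8)=10
after path 6 (3→5→8→6→9→2, push 4): res(5,8)=6

Residual capacity of (5,8): 6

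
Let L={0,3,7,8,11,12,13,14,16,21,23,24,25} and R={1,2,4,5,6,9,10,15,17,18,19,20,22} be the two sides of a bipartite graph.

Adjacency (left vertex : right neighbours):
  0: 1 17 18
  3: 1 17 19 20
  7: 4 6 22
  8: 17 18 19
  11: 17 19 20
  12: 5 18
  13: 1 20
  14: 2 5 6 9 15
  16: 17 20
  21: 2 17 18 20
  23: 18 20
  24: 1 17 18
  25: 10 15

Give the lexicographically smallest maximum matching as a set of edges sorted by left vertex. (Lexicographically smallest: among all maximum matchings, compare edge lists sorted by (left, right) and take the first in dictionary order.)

Lex-smallest maximum matching: {(0,1), (3,17), (7,4), (8,18), (11,19), (12,5), (13,20), (14,6), (21,2), (25,10)}

|M| = 10 (so the lex-smallest maximum matching has 10 edges)
process left vertices in ascending order; for each, take the smallest-labelled available neighbour that still permits 10 edges overall, or leave it unmatched if none does
lex-smallest matching: {0-1, 3-17, 7-4, 8-18, 11-19, 12-5, 13-20, 14-6, 21-2, 25-10}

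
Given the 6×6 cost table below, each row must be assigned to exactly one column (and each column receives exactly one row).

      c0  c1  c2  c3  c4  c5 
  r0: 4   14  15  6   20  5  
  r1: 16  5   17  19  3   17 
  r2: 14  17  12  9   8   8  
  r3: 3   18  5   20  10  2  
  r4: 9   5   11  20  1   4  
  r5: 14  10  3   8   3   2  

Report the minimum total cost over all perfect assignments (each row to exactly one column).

Minimum assignment cost: 24

optimal assignment: row0→col0 (cost 4), row1→col1 (cost 5), row2→col3 (cost 9), row3→col5 (cost 2), row4→col4 (cost 1), row5→col2 (cost 3)
total = 4 + 5 + 9 + 2 + 1 + 3 = 24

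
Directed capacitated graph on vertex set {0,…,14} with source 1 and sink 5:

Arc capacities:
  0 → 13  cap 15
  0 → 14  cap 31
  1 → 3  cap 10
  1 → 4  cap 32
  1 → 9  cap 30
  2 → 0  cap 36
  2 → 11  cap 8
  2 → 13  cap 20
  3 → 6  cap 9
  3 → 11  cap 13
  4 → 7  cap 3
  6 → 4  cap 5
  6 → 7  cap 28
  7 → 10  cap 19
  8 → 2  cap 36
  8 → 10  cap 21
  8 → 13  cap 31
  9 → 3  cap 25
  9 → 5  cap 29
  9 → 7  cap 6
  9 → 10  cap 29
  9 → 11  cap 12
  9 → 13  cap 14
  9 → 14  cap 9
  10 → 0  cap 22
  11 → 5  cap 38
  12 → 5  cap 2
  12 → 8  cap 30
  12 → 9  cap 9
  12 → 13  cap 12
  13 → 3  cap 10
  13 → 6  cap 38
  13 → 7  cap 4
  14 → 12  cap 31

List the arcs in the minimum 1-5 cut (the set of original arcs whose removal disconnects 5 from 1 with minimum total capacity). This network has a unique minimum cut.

augment #1: 1→9→5 push 29
augment #2: 1→3→11→5 push 10
augment #3: 1→9→11→5 push 1
augment #4: 1→4→7→10→0→14→12→5 push 2
augment #5: 1→4→7→10→0→13→3→11→5 push 1
max flow = 43; residual-reachable set from 1 gives S-side
cut edges (S→T): {(1,3), (1,9), (4,7)} total cap 43

Min-cut arcs: {(1,3), (1,9), (4,7)} (total capacity 43)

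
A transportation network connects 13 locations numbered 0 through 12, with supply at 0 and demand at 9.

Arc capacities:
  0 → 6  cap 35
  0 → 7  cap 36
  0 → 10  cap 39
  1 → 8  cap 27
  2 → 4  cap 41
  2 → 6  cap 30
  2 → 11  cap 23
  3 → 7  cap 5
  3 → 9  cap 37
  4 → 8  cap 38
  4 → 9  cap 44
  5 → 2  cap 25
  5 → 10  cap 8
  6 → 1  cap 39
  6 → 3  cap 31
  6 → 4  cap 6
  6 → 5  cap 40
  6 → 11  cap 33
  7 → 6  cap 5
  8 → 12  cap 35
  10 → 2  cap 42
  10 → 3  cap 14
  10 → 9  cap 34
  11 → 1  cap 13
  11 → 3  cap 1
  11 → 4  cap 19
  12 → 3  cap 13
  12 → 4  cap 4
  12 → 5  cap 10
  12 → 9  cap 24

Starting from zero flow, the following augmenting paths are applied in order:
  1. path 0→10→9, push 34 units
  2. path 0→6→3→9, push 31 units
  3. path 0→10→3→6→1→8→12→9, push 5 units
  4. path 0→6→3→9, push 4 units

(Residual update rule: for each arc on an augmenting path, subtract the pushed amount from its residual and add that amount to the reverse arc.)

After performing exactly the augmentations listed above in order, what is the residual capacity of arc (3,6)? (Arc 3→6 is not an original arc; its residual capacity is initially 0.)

Residual capacity of (3,6): 30

after path 1 (0→10→9, push 34): res(3,6)=0
after path 2 (0→6→3→9, push 31): res(3,6)=31
after path 3 (0→10→3→6→1→8→12→9, push 5): res(3,6)=26
after path 4 (0→6→3→9, push 4): res(3,6)=30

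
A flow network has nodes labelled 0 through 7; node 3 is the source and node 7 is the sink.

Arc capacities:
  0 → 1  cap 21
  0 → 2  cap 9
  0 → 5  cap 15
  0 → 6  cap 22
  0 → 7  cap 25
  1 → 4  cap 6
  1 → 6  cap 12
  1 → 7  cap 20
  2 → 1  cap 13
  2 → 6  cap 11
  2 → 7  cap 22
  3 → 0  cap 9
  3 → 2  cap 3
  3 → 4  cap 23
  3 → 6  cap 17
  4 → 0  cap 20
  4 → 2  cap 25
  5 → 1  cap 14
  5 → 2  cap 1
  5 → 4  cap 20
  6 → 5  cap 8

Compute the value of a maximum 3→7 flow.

Maximum flow value: 43

augment #1: 3→0→7 bottleneck 9, total now 9
augment #2: 3→2→7 bottleneck 3, total now 12
augment #3: 3→4→0→7 bottleneck 16, total now 28
augment #4: 3→4→2→7 bottleneck 7, total now 35
augment #5: 3→6→5→1→7 bottleneck 8, total now 43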